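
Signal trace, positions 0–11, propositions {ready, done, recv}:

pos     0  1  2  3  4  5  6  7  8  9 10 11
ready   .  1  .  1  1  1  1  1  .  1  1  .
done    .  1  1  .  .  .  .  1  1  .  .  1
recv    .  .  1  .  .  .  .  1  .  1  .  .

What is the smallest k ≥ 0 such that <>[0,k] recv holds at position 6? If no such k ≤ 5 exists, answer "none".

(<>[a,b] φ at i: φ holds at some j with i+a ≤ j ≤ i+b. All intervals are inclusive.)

1

Scan j = 6,7,… for recv:
  j=6: fails
  j=7: holds
First hit at j=7, so smallest k = 7-6 = 1.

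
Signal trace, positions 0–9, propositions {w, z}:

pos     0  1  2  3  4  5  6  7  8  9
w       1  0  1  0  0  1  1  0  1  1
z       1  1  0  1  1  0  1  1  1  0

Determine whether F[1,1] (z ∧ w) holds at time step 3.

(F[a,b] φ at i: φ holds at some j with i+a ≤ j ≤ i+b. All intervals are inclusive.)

Check (z ∧ w) at each j in [4,4]:
  j=4: false
No position in the window satisfies it → formula fails.

False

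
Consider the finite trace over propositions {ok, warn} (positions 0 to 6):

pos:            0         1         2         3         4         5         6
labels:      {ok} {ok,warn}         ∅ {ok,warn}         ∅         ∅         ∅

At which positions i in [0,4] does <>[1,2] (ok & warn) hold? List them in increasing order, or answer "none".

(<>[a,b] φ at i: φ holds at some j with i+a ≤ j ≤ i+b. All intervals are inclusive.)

0, 1, 2

Evaluate at each i in [0,4]:
  i=0: ✓ (witness j=1)
  i=1: ✓ (witness j=3)
  i=2: ✓ (witness j=3)
  i=3: ✗ (none in [4,5])
  i=4: ✗ (none in [5,6])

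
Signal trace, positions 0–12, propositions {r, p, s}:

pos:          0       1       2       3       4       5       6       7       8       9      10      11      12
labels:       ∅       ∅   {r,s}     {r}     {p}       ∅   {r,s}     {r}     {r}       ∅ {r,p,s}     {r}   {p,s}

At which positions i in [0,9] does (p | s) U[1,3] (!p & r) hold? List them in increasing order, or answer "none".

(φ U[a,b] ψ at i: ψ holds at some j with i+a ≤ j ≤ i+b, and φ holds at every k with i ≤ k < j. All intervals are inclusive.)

2, 6

Evaluate at each i in [0,9]:
  i=0: ✗ (lhs fails at k=0 before rhs at j=2)
  i=1: ✗ (lhs fails at k=1 before rhs at j=2)
  i=2: ✓ (rhs at j=3; lhs holds on [2,2])
  i=3: ✗ (lhs fails at k=3 before rhs at j=6)
  i=4: ✗ (lhs fails at k=5 before rhs at j=6)
  i=5: ✗ (lhs fails at k=5 before rhs at j=6)
  i=6: ✓ (rhs at j=7; lhs holds on [6,6])
  i=7: ✗ (lhs fails at k=7 before rhs at j=8)
  i=8: ✗ (lhs fails at k=8 before rhs at j=11)
  i=9: ✗ (lhs fails at k=9 before rhs at j=11)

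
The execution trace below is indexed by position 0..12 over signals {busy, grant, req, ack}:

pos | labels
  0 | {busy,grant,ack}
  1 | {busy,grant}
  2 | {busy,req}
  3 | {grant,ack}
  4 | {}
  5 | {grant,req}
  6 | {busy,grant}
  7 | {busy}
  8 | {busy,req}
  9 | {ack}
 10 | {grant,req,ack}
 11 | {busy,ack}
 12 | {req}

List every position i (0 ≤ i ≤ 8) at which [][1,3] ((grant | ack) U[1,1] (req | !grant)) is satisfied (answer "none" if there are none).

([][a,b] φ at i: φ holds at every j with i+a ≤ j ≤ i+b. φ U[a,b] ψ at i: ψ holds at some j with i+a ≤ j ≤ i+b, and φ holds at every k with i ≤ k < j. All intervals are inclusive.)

8

Evaluate at each i in [0,8]:
  i=0: ✗ (fails at j=2)
  i=1: ✗ (fails at j=2)
  i=2: ✗ (fails at j=4)
  i=3: ✗ (fails at j=4)
  i=4: ✗ (fails at j=5)
  i=5: ✗ (fails at j=7)
  i=6: ✗ (fails at j=7)
  i=7: ✗ (fails at j=8)
  i=8: ✓ (all of [9,11])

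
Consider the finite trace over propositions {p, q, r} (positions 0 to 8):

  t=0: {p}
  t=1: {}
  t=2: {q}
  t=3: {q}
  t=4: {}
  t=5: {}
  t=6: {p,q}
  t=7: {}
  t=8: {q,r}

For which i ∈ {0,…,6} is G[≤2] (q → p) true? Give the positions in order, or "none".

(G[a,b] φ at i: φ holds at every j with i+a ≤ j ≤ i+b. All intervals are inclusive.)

4, 5

Evaluate at each i in [0,6]:
  i=0: ✗ (fails at j=2)
  i=1: ✗ (fails at j=2)
  i=2: ✗ (fails at j=2)
  i=3: ✗ (fails at j=3)
  i=4: ✓ (all of [4,6])
  i=5: ✓ (all of [5,7])
  i=6: ✗ (fails at j=8)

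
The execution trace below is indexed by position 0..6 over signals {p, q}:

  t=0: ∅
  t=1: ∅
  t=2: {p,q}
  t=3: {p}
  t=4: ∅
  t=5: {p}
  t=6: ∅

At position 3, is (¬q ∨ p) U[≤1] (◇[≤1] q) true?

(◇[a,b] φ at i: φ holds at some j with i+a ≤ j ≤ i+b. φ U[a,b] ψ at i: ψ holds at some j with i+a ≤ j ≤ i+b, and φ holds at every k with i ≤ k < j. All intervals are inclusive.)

False

Need some j in [3,4] with ◇[≤1] q, and (¬q ∨ p) at every k in [3,j-1].
  j=3: ◇[≤1] q — fails (none in [3,4]).
  j=4: ◇[≤1] q — fails (none in [4,5]).
No j in the window works → until fails.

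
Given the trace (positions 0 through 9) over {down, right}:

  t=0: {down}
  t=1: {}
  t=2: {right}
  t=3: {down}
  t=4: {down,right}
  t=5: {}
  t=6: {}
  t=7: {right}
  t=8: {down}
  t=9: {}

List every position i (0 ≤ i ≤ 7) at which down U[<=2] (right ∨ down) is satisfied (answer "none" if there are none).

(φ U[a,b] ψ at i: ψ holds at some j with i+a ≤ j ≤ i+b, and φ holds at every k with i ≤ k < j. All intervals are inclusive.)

Evaluate at each i in [0,7]:
  i=0: ✓ (rhs at j=0)
  i=1: ✗ (lhs fails at k=1 before rhs at j=2)
  i=2: ✓ (rhs at j=2)
  i=3: ✓ (rhs at j=3)
  i=4: ✓ (rhs at j=4)
  i=5: ✗ (lhs fails at k=5 before rhs at j=7)
  i=6: ✗ (lhs fails at k=6 before rhs at j=7)
  i=7: ✓ (rhs at j=7)

0, 2, 3, 4, 7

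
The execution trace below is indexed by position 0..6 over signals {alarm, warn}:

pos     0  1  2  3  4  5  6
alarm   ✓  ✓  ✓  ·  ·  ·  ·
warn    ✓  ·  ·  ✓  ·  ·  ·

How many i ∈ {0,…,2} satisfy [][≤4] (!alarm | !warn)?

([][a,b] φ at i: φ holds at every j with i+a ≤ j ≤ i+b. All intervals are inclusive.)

Evaluate at each i in [0,2]:
  i=0: ✗ (fails at j=0)
  i=1: ✓ (all of [1,5])
  i=2: ✓ (all of [2,6])
Positions where it holds: {1, 2} → 2.

2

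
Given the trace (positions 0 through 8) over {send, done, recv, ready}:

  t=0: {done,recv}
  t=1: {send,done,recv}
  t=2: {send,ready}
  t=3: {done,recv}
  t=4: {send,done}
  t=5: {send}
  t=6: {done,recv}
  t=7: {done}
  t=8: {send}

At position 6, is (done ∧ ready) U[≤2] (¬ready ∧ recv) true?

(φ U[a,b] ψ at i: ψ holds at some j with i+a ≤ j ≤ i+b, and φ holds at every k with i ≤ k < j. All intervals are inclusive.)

Need some j in [6,8] with (¬ready ∧ recv), and (done ∧ ready) at every k in [6,j-1].
  j=6: (¬ready ∧ recv) holds; no prefix to check → satisfied.

True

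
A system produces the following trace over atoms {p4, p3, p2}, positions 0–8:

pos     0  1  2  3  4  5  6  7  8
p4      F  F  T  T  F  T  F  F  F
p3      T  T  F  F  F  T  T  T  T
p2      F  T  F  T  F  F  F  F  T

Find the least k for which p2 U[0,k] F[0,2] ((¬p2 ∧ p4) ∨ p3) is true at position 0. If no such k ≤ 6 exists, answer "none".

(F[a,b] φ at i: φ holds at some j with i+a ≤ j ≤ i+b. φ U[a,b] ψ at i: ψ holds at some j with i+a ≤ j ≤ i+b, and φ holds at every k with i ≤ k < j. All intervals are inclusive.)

Need earliest j ≥ 0 with F[0,2] ((¬p2 ∧ p4) ∨ p3), and p2 at every k in [0,j-1].
  j=0: rhs holds (empty prefix). k = 0.

0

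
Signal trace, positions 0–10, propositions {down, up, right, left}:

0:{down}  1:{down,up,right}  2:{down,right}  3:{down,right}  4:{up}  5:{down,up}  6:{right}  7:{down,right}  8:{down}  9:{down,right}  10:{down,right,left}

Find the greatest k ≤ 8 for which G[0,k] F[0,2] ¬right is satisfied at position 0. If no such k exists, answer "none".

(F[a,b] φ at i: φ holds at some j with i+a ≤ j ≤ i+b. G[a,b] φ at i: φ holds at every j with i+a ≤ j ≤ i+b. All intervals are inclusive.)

F[0,2] ¬right must hold from j=0 onward; find where it first fails.
  j=0: holds
  j=1: fails
Holds on [0,0], so largest k = 0.

0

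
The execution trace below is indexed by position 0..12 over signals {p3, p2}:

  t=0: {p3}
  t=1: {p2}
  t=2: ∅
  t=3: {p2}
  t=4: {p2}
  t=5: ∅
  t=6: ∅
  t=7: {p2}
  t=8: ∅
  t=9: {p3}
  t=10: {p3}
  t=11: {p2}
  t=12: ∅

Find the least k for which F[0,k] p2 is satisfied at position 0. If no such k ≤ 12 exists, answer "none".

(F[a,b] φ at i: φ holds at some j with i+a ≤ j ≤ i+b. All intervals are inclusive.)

Scan j = 0,1,… for p2:
  j=0: fails
  j=1: holds
First hit at j=1, so smallest k = 1-0 = 1.

1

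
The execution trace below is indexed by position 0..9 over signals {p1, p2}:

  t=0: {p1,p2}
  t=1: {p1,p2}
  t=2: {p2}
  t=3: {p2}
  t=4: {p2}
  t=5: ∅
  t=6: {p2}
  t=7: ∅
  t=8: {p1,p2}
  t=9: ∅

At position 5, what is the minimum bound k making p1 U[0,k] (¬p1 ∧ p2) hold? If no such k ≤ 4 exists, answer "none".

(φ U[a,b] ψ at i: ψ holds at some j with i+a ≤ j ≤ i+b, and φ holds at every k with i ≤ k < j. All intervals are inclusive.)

Need earliest j ≥ 5 with (¬p1 ∧ p2), and p1 at every k in [5,j-1].
  j=5: rhs fails.
  j=6: rhs holds but lhs fails at k=5.
  j=7: rhs fails.
  j=8: rhs fails.
  j=9: rhs fails.
No witness within the range → none.

none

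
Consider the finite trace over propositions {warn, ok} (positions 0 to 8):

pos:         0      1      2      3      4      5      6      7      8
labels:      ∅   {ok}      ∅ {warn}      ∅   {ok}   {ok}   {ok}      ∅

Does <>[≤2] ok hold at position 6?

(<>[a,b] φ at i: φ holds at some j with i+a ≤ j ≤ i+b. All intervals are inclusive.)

Check ok at each j in [6,8]:
  j=6: true
  j=7: true
  j=8: false
Found at j=6 → formula holds.

Yes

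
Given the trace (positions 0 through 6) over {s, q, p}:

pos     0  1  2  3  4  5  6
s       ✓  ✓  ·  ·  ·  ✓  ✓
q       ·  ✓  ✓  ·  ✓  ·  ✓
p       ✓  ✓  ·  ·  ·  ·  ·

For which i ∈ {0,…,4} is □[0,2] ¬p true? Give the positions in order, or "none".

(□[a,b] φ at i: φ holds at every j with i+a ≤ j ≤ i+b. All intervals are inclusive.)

2, 3, 4

Evaluate at each i in [0,4]:
  i=0: ✗ (fails at j=0)
  i=1: ✗ (fails at j=1)
  i=2: ✓ (all of [2,4])
  i=3: ✓ (all of [3,5])
  i=4: ✓ (all of [4,6])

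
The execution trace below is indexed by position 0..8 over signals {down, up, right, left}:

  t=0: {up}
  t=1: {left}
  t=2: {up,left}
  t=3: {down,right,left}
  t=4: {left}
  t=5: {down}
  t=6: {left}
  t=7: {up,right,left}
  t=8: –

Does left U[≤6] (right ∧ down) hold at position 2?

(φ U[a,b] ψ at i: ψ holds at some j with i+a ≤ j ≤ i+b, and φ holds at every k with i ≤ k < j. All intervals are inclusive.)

Need some j in [2,8] with (right ∧ down), and left at every k in [2,j-1].
  j=2: (right ∧ down) false.
  j=3: (right ∧ down) holds; left holds at every k in [2,2] → satisfied.

True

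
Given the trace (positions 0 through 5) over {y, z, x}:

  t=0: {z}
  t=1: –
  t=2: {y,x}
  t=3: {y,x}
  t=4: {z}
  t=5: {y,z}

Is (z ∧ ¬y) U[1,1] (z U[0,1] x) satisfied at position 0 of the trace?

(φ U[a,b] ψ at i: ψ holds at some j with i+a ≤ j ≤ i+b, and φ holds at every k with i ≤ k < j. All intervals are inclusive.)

No

Need some j in [1,1] with (z U[0,1] x), and (z ∧ ¬y) at every k in [0,j-1].
  j=1: (z U[0,1] x) — fails.
No j in the window works → until fails.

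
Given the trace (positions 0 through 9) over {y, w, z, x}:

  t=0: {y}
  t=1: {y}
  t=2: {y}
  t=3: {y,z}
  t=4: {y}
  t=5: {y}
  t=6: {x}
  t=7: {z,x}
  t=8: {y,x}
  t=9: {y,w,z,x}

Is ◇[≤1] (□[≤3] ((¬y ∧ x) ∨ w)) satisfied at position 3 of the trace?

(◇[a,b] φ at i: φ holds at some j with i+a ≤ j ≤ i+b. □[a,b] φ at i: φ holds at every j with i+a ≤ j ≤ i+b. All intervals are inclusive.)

False

Check □[≤3] ((¬y ∧ x) ∨ w) at each j in [3,4]:
  j=3: fails at 3
  j=4: fails at 4
No position in the window satisfies it → formula fails.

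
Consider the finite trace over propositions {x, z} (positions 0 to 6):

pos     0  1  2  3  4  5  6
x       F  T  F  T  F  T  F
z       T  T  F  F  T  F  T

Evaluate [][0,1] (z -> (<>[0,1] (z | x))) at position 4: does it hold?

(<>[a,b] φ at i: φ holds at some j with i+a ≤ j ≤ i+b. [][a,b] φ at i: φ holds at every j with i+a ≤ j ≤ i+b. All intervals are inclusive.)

Check (z -> (<>[0,1] (z | x))) at every j in [4,5]:
  j=4: antecedent true; consequent holds (witness at 4) → ✓
  j=5: antecedent false → ✓
All positions satisfy it → formula holds.

True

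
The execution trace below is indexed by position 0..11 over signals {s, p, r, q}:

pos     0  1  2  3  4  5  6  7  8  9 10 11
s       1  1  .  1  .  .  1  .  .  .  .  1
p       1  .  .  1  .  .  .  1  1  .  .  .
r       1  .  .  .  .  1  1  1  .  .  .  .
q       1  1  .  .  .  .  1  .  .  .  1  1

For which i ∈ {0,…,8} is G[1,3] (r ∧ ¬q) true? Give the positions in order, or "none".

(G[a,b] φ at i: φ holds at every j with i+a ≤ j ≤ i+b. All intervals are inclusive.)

none

Evaluate at each i in [0,8]:
  i=0: ✗ (fails at j=1)
  i=1: ✗ (fails at j=2)
  i=2: ✗ (fails at j=3)
  i=3: ✗ (fails at j=4)
  i=4: ✗ (fails at j=6)
  i=5: ✗ (fails at j=6)
  i=6: ✗ (fails at j=8)
  i=7: ✗ (fails at j=8)
  i=8: ✗ (fails at j=9)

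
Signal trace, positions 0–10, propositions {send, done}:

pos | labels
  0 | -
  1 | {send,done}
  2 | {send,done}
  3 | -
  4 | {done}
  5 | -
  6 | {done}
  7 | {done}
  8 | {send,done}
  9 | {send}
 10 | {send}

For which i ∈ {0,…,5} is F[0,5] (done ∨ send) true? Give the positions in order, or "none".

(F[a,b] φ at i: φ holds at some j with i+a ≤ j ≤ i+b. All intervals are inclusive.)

0, 1, 2, 3, 4, 5

Evaluate at each i in [0,5]:
  i=0: ✓ (witness j=1)
  i=1: ✓ (witness j=1)
  i=2: ✓ (witness j=2)
  i=3: ✓ (witness j=4)
  i=4: ✓ (witness j=4)
  i=5: ✓ (witness j=6)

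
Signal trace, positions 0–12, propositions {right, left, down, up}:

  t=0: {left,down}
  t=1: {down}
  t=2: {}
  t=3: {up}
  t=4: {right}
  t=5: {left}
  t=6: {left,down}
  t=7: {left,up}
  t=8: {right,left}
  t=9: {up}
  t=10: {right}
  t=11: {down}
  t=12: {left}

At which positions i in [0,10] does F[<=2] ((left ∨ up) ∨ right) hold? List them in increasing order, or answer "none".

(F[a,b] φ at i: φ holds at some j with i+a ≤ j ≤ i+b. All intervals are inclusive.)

Evaluate at each i in [0,10]:
  i=0: ✓ (witness j=0)
  i=1: ✓ (witness j=3)
  i=2: ✓ (witness j=3)
  i=3: ✓ (witness j=3)
  i=4: ✓ (witness j=4)
  i=5: ✓ (witness j=5)
  i=6: ✓ (witness j=6)
  i=7: ✓ (witness j=7)
  i=8: ✓ (witness j=8)
  i=9: ✓ (witness j=9)
  i=10: ✓ (witness j=10)

0, 1, 2, 3, 4, 5, 6, 7, 8, 9, 10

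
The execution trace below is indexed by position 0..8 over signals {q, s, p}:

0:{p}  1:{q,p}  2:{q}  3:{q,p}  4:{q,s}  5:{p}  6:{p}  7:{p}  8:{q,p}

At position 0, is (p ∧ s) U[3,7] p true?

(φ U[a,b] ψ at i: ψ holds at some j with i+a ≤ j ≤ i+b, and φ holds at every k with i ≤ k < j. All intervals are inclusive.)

Need some j in [3,7] with p, and (p ∧ s) at every k in [0,j-1].
  j=3: p holds, but (p ∧ s) fails at k=0 → not this j.
  j=4: p false.
  j=5: p holds, but (p ∧ s) fails at k=0 → not this j.
  j=6: p holds, but (p ∧ s) fails at k=0 → not this j.
  j=7: p holds, but (p ∧ s) fails at k=0 → not this j.
No j in the window works → until fails.

No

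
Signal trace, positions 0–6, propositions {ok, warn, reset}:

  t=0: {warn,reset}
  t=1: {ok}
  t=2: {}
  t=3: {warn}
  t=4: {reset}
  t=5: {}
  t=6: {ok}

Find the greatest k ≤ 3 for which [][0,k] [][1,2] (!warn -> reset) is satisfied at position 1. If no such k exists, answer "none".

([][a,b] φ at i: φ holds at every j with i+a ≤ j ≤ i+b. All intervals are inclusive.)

[][1,2] (!warn -> reset) must hold from j=1 onward; find where it first fails.
  j=1: fails → no k works.

none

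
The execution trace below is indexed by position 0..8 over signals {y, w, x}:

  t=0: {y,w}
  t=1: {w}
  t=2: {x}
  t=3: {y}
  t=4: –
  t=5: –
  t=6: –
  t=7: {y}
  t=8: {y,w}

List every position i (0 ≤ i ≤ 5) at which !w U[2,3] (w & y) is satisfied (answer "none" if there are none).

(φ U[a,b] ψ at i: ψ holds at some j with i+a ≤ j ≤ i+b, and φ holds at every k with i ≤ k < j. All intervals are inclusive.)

5

Evaluate at each i in [0,5]:
  i=0: ✗ (no rhs in [2,3])
  i=1: ✗ (no rhs in [3,4])
  i=2: ✗ (no rhs in [4,5])
  i=3: ✗ (no rhs in [5,6])
  i=4: ✗ (no rhs in [6,7])
  i=5: ✓ (rhs at j=8; lhs holds on [5,7])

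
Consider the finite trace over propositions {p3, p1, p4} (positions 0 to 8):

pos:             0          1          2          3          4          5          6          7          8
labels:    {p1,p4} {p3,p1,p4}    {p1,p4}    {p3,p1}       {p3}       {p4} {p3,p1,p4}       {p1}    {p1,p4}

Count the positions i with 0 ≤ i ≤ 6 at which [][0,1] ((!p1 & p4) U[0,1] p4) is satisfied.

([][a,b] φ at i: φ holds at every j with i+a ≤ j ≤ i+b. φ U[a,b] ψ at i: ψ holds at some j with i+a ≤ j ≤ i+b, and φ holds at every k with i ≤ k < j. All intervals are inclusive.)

3

Evaluate at each i in [0,6]:
  i=0: ✓ (all of [0,1])
  i=1: ✓ (all of [1,2])
  i=2: ✗ (fails at j=3)
  i=3: ✗ (fails at j=3)
  i=4: ✗ (fails at j=4)
  i=5: ✓ (all of [5,6])
  i=6: ✗ (fails at j=7)
Positions where it holds: {0, 1, 5} → 3.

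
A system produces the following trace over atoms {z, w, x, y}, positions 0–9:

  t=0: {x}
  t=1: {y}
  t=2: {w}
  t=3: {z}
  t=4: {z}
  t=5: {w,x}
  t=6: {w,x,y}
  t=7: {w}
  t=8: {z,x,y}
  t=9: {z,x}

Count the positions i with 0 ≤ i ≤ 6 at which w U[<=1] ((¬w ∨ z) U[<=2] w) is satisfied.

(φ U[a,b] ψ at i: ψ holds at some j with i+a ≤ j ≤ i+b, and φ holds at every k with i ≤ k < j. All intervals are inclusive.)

7

Evaluate at each i in [0,6]:
  i=0: ✓ (rhs at j=0)
  i=1: ✓ (rhs at j=1)
  i=2: ✓ (rhs at j=2)
  i=3: ✓ (rhs at j=3)
  i=4: ✓ (rhs at j=4)
  i=5: ✓ (rhs at j=5)
  i=6: ✓ (rhs at j=6)
Positions where it holds: {0, 1, 2, 3, 4, 5, 6} → 7.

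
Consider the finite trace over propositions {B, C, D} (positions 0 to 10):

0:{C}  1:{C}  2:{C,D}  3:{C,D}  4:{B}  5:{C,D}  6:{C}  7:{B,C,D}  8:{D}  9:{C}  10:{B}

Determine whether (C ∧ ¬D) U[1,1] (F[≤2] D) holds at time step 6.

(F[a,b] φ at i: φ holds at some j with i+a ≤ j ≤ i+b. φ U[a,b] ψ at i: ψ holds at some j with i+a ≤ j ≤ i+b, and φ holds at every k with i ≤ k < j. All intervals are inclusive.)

Need some j in [7,7] with F[≤2] D, and (C ∧ ¬D) at every k in [6,j-1].
  j=7: F[≤2] D holds; (C ∧ ¬D) holds at every k in [6,6] → satisfied.

True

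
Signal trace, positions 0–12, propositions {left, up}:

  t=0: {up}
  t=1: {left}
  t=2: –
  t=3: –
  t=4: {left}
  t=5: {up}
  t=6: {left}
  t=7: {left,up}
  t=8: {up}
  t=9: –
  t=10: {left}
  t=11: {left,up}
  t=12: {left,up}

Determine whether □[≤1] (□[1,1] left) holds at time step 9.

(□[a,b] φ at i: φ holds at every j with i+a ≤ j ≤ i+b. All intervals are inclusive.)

Yes

Check □[1,1] left at every j in [9,10]:
  j=9: holds on [10,10]
  j=10: holds on [11,11]
All positions satisfy it → formula holds.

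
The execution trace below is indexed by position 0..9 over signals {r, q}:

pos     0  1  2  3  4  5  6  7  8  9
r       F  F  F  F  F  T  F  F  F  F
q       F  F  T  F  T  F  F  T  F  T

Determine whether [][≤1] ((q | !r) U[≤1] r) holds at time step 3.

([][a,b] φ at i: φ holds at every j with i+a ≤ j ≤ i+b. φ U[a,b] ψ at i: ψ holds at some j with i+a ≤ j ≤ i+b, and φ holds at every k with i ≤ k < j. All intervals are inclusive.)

No

Check ((q | !r) U[≤1] r) at every j in [3,4]:
  j=3: fails
  j=4: holds
Fails at j=3 → formula fails.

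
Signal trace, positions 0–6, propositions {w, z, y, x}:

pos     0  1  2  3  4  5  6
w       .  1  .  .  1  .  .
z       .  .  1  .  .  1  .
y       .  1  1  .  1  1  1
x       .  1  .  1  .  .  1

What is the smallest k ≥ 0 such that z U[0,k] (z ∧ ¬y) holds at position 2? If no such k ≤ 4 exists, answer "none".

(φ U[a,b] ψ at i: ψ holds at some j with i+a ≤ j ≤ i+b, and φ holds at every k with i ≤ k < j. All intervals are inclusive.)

Need earliest j ≥ 2 with (z ∧ ¬y), and z at every k in [2,j-1].
  j=2: rhs fails.
  j=3: rhs fails.
  j=4: rhs fails.
  j=5: rhs fails.
  j=6: rhs fails.
No witness within the range → none.

none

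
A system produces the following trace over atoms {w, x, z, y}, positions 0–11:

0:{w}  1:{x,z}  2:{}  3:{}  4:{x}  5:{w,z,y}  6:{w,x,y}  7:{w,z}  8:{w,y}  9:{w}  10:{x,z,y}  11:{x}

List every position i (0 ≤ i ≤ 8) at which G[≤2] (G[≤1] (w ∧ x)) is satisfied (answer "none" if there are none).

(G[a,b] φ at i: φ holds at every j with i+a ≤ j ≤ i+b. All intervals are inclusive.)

Evaluate at each i in [0,8]:
  i=0: ✗ (fails at j=0)
  i=1: ✗ (fails at j=1)
  i=2: ✗ (fails at j=2)
  i=3: ✗ (fails at j=3)
  i=4: ✗ (fails at j=4)
  i=5: ✗ (fails at j=5)
  i=6: ✗ (fails at j=6)
  i=7: ✗ (fails at j=7)
  i=8: ✗ (fails at j=8)

none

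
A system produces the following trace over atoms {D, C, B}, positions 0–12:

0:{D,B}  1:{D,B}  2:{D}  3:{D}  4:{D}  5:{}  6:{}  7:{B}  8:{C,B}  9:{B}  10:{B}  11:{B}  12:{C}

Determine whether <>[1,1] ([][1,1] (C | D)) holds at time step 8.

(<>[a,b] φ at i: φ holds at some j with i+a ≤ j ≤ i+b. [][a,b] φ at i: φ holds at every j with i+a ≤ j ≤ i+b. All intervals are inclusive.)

Does not hold

Check [][1,1] (C | D) at each j in [9,9]:
  j=9: fails at 10
No position in the window satisfies it → formula fails.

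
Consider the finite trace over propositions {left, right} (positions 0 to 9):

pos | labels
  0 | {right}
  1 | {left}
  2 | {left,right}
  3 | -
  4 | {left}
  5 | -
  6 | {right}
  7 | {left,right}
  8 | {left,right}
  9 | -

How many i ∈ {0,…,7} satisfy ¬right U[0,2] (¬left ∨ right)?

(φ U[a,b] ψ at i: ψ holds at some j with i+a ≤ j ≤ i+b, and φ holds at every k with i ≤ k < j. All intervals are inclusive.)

Evaluate at each i in [0,7]:
  i=0: ✓ (rhs at j=0)
  i=1: ✓ (rhs at j=2; lhs holds on [1,1])
  i=2: ✓ (rhs at j=2)
  i=3: ✓ (rhs at j=3)
  i=4: ✓ (rhs at j=5; lhs holds on [4,4])
  i=5: ✓ (rhs at j=5)
  i=6: ✓ (rhs at j=6)
  i=7: ✓ (rhs at j=7)
Positions where it holds: {0, 1, 2, 3, 4, 5, 6, 7} → 8.

8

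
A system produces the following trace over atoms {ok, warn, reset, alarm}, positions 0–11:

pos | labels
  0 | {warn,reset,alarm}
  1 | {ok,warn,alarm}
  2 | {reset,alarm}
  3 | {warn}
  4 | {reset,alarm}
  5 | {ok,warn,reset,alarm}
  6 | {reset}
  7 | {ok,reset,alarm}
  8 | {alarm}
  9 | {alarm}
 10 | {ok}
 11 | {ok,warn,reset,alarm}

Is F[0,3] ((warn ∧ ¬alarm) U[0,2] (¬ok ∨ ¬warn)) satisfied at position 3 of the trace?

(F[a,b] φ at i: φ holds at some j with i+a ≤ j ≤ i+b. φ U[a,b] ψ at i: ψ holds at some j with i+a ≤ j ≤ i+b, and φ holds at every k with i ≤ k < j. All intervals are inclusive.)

Check ((warn ∧ ¬alarm) U[0,2] (¬ok ∨ ¬warn)) at each j in [3,6]:
  j=3: holds
  j=4: holds
  j=5: fails
  j=6: holds
Found at j=3 → formula holds.

Yes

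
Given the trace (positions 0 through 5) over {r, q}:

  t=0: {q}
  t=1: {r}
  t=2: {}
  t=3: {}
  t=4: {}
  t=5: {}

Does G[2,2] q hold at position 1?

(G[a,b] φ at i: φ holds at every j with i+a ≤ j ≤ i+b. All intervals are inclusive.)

No

Check q at every j in [3,3]:
  j=3: false
Fails at j=3 → formula fails.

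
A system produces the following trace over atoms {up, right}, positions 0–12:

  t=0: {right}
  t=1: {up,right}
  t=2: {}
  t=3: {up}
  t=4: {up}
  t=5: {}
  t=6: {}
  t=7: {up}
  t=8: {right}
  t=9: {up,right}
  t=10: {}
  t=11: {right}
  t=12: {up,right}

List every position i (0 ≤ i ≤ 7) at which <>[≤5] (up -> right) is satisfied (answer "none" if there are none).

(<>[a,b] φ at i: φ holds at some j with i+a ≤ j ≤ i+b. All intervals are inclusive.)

Evaluate at each i in [0,7]:
  i=0: ✓ (witness j=0)
  i=1: ✓ (witness j=1)
  i=2: ✓ (witness j=2)
  i=3: ✓ (witness j=5)
  i=4: ✓ (witness j=5)
  i=5: ✓ (witness j=5)
  i=6: ✓ (witness j=6)
  i=7: ✓ (witness j=8)

0, 1, 2, 3, 4, 5, 6, 7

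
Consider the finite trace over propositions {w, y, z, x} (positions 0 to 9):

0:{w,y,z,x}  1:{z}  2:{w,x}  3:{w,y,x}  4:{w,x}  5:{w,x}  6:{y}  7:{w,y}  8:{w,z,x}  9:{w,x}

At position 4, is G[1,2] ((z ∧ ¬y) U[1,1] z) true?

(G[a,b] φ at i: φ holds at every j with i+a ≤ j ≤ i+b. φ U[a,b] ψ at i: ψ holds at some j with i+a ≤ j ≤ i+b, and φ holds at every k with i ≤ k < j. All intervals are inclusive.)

Check ((z ∧ ¬y) U[1,1] z) at every j in [5,6]:
  j=5: fails
  j=6: fails
Fails at j=5 → formula fails.

No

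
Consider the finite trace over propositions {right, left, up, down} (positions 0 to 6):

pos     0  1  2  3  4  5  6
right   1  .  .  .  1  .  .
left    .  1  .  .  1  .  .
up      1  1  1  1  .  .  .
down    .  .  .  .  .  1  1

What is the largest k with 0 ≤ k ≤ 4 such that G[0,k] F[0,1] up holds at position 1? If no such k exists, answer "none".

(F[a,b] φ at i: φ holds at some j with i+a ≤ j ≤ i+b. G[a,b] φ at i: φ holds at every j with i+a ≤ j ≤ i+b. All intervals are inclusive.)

2

F[0,1] up must hold from j=1 onward; find where it first fails.
  j=1: holds
  j=2: holds
  j=3: holds
  j=4: fails
Holds on [1,3], so largest k = 2.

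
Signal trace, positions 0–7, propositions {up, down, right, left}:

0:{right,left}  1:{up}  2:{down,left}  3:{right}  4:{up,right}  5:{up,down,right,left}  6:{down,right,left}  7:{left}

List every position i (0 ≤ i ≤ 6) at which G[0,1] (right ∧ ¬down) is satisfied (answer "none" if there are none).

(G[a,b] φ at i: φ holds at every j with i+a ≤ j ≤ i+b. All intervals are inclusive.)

3

Evaluate at each i in [0,6]:
  i=0: ✗ (fails at j=1)
  i=1: ✗ (fails at j=1)
  i=2: ✗ (fails at j=2)
  i=3: ✓ (all of [3,4])
  i=4: ✗ (fails at j=5)
  i=5: ✗ (fails at j=5)
  i=6: ✗ (fails at j=6)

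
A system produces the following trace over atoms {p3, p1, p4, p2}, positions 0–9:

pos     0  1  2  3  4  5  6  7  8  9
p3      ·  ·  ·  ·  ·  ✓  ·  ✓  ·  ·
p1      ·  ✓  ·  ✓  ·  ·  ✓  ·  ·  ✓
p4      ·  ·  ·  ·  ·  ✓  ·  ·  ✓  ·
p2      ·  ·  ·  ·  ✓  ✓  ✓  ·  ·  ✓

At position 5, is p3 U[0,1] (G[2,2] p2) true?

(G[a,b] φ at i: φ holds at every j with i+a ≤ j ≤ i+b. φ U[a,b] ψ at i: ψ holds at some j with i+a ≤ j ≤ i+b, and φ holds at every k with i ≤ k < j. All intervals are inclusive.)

No

Need some j in [5,6] with G[2,2] p2, and p3 at every k in [5,j-1].
  j=5: G[2,2] p2 — fails at 7.
  j=6: G[2,2] p2 — fails at 8.
No j in the window works → until fails.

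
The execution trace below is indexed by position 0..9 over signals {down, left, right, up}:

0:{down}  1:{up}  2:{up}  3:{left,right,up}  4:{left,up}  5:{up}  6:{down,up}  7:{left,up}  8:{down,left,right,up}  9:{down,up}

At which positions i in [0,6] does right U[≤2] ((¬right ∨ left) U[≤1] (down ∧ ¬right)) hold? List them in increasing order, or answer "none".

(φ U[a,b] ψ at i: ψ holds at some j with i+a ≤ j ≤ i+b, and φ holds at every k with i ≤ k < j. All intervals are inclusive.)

Evaluate at each i in [0,6]:
  i=0: ✓ (rhs at j=0)
  i=1: ✗ (no rhs in [1,3])
  i=2: ✗ (no rhs in [2,4])
  i=3: ✗ (lhs fails at k=4 before rhs at j=5)
  i=4: ✗ (lhs fails at k=4 before rhs at j=5)
  i=5: ✓ (rhs at j=5)
  i=6: ✓ (rhs at j=6)

0, 5, 6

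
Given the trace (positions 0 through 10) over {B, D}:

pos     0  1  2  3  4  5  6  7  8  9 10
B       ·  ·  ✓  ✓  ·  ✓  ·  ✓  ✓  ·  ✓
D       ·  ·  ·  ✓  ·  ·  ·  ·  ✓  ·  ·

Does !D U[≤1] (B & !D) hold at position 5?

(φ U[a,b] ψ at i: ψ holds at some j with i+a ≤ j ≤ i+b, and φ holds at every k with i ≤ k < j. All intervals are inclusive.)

True

Need some j in [5,6] with (B & !D), and !D at every k in [5,j-1].
  j=5: (B & !D) holds; no prefix to check → satisfied.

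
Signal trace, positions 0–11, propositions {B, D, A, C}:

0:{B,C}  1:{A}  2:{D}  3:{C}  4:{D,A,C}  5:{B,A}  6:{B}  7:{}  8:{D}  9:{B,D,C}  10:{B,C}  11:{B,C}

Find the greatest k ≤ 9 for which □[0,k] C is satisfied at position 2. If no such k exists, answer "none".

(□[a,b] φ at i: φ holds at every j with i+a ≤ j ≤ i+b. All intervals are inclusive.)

none

C must hold from j=2 onward; find where it first fails.
  j=2: fails → no k works.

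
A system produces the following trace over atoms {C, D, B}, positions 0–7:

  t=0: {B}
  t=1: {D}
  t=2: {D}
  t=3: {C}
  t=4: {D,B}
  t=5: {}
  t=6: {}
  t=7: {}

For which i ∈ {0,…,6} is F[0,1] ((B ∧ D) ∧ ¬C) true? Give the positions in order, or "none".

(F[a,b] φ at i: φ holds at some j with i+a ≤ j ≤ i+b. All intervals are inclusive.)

3, 4

Evaluate at each i in [0,6]:
  i=0: ✗ (none in [0,1])
  i=1: ✗ (none in [1,2])
  i=2: ✗ (none in [2,3])
  i=3: ✓ (witness j=4)
  i=4: ✓ (witness j=4)
  i=5: ✗ (none in [5,6])
  i=6: ✗ (none in [6,7])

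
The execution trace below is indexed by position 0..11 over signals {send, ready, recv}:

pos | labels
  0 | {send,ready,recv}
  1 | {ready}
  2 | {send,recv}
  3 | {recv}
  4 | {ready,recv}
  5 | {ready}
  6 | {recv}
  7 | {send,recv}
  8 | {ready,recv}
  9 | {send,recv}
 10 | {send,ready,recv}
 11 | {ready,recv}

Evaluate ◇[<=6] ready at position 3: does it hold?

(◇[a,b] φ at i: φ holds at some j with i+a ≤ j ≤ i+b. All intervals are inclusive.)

Check ready at each j in [3,9]:
  j=3: false
  j=4: true
  j=5: true
  j=6: false
  j=7: false
  j=8: true
  j=9: false
Found at j=4 → formula holds.

Yes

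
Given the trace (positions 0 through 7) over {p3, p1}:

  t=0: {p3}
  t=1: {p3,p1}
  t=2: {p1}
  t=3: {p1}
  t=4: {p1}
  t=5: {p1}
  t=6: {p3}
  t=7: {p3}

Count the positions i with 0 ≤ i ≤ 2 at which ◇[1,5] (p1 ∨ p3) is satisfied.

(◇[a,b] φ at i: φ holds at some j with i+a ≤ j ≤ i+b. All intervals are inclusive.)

Evaluate at each i in [0,2]:
  i=0: ✓ (witness j=1)
  i=1: ✓ (witness j=2)
  i=2: ✓ (witness j=3)
Positions where it holds: {0, 1, 2} → 3.

3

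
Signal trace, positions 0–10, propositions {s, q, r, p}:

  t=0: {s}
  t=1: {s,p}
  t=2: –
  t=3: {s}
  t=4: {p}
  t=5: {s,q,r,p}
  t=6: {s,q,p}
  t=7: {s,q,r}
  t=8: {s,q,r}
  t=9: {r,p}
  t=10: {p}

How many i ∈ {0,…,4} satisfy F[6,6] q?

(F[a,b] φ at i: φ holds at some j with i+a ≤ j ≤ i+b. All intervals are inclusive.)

Evaluate at each i in [0,4]:
  i=0: ✓ (witness j=6)
  i=1: ✓ (witness j=7)
  i=2: ✓ (witness j=8)
  i=3: ✗ (none in [9,9])
  i=4: ✗ (none in [10,10])
Positions where it holds: {0, 1, 2} → 3.

3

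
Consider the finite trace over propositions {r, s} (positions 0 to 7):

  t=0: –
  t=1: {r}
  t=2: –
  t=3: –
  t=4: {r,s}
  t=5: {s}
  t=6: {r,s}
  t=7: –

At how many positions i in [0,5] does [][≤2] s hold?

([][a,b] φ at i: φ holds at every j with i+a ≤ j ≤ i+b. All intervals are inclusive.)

1

Evaluate at each i in [0,5]:
  i=0: ✗ (fails at j=0)
  i=1: ✗ (fails at j=1)
  i=2: ✗ (fails at j=2)
  i=3: ✗ (fails at j=3)
  i=4: ✓ (all of [4,6])
  i=5: ✗ (fails at j=7)
Positions where it holds: {4} → 1.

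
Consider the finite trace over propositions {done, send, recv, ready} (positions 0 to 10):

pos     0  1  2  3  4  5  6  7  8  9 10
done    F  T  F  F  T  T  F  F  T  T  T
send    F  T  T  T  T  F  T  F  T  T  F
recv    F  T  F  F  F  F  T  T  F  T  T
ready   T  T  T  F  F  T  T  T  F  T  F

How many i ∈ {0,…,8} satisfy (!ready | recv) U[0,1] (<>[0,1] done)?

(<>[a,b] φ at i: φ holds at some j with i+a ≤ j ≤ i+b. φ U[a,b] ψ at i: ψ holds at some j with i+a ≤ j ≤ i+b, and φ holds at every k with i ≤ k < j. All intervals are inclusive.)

Evaluate at each i in [0,8]:
  i=0: ✓ (rhs at j=0)
  i=1: ✓ (rhs at j=1)
  i=2: ✗ (lhs fails at k=2 before rhs at j=3)
  i=3: ✓ (rhs at j=3)
  i=4: ✓ (rhs at j=4)
  i=5: ✓ (rhs at j=5)
  i=6: ✓ (rhs at j=7; lhs holds on [6,6])
  i=7: ✓ (rhs at j=7)
  i=8: ✓ (rhs at j=8)
Positions where it holds: {0, 1, 3, 4, 5, 6, 7, 8} → 8.

8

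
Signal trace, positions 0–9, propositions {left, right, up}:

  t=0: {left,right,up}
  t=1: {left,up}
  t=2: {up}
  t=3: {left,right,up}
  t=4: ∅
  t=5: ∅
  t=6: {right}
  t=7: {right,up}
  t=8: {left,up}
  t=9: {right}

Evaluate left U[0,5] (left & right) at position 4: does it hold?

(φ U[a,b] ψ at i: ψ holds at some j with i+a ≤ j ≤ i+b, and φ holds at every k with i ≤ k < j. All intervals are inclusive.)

Need some j in [4,9] with (left & right), and left at every k in [4,j-1].
  j=4: (left & right) false.
  j=5: (left & right) false.
  j=6: (left & right) false.
  j=7: (left & right) false.
  j=8: (left & right) false.
  j=9: (left & right) false.
No j in the window works → until fails.

False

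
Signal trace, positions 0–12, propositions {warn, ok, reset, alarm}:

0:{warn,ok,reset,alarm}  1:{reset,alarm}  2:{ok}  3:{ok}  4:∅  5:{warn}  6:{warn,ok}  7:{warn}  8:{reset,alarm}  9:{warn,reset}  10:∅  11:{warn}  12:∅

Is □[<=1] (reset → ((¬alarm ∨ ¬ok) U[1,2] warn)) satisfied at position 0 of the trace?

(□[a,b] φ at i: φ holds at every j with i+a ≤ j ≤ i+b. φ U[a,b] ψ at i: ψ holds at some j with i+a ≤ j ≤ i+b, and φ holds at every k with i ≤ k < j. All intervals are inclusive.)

Check (reset → ((¬alarm ∨ ¬ok) U[1,2] warn)) at every j in [0,1]:
  j=0: antecedent true; consequent fails → ✗
  j=1: antecedent true; consequent fails → ✗
Fails at j=0 → formula fails.

No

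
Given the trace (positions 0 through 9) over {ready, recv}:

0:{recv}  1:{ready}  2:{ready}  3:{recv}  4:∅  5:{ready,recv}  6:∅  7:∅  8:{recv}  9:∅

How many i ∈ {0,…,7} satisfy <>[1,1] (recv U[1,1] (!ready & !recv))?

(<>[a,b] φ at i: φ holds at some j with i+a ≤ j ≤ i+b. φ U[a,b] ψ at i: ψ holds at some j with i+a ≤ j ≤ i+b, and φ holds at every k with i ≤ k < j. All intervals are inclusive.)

3

Evaluate at each i in [0,7]:
  i=0: ✗ (none in [1,1])
  i=1: ✗ (none in [2,2])
  i=2: ✓ (witness j=3)
  i=3: ✗ (none in [4,4])
  i=4: ✓ (witness j=5)
  i=5: ✗ (none in [6,6])
  i=6: ✗ (none in [7,7])
  i=7: ✓ (witness j=8)
Positions where it holds: {2, 4, 7} → 3.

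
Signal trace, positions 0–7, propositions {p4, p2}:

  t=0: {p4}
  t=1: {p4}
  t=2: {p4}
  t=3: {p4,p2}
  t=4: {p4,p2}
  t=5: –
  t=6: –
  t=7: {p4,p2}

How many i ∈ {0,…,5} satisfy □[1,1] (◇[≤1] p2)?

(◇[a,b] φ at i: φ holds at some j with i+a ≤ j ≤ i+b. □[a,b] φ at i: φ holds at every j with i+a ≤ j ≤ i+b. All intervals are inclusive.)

4

Evaluate at each i in [0,5]:
  i=0: ✗ (fails at j=1)
  i=1: ✓ (all of [2,2])
  i=2: ✓ (all of [3,3])
  i=3: ✓ (all of [4,4])
  i=4: ✗ (fails at j=5)
  i=5: ✓ (all of [6,6])
Positions where it holds: {1, 2, 3, 5} → 4.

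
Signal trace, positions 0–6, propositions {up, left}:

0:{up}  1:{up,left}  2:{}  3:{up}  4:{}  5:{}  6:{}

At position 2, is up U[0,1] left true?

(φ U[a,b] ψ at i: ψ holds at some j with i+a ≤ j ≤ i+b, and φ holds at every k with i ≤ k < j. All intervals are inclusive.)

Need some j in [2,3] with left, and up at every k in [2,j-1].
  j=2: left false.
  j=3: left false.
No j in the window works → until fails.

False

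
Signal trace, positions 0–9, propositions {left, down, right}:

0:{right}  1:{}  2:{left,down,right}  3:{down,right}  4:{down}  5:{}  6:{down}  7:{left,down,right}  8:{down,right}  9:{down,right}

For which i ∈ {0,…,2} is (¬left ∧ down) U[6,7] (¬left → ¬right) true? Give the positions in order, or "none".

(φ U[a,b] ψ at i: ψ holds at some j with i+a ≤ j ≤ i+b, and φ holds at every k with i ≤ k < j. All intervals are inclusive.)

none

Evaluate at each i in [0,2]:
  i=0: ✗ (lhs fails at k=0 before rhs at j=6)
  i=1: ✗ (lhs fails at k=1 before rhs at j=7)
  i=2: ✗ (no rhs in [8,9])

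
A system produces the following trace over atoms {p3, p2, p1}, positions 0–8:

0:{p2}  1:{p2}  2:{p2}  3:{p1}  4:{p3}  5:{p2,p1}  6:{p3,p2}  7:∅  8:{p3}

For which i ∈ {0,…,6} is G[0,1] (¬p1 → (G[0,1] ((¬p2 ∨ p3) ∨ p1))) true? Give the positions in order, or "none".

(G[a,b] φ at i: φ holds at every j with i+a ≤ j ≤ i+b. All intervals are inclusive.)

Evaluate at each i in [0,6]:
  i=0: ✗ (fails at j=0)
  i=1: ✗ (fails at j=1)
  i=2: ✗ (fails at j=2)
  i=3: ✓ (all of [3,4])
  i=4: ✓ (all of [4,5])
  i=5: ✓ (all of [5,6])
  i=6: ✓ (all of [6,7])

3, 4, 5, 6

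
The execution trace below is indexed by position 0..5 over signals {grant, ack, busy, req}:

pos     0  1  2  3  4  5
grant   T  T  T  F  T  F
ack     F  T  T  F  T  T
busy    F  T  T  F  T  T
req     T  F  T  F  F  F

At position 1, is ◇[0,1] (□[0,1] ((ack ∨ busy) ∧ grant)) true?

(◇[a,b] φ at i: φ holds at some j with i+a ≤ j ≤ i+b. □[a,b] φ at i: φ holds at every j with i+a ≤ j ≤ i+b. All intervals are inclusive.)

True

Check □[0,1] ((ack ∨ busy) ∧ grant) at each j in [1,2]:
  j=1: holds on [1,2]
  j=2: fails at 3
Found at j=1 → formula holds.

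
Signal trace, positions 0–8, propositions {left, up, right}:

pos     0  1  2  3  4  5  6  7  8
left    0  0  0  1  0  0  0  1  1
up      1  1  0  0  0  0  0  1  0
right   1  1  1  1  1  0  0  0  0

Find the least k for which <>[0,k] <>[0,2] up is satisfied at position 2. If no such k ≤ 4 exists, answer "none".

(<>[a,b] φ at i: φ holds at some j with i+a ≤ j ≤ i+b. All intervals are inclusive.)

3

Scan j = 2,3,… for <>[0,2] up:
  j=2: fails
  j=3: fails
  j=4: fails
  j=5: holds
First hit at j=5, so smallest k = 5-2 = 3.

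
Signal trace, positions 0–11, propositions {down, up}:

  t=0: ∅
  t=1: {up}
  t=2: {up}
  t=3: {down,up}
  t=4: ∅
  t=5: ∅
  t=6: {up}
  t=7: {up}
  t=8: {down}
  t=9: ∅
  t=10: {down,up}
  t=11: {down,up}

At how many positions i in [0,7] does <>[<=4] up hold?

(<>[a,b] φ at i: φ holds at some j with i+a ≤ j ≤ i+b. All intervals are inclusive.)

Evaluate at each i in [0,7]:
  i=0: ✓ (witness j=1)
  i=1: ✓ (witness j=1)
  i=2: ✓ (witness j=2)
  i=3: ✓ (witness j=3)
  i=4: ✓ (witness j=6)
  i=5: ✓ (witness j=6)
  i=6: ✓ (witness j=6)
  i=7: ✓ (witness j=7)
Positions where it holds: {0, 1, 2, 3, 4, 5, 6, 7} → 8.

8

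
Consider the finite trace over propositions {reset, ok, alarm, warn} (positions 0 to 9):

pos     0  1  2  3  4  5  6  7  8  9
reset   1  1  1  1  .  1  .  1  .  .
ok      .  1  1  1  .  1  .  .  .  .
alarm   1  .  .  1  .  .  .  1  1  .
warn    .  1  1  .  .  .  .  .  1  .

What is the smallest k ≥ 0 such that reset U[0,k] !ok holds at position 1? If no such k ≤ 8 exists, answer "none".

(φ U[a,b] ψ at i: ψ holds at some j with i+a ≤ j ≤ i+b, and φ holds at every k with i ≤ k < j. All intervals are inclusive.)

3

Need earliest j ≥ 1 with !ok, and reset at every k in [1,j-1].
  j=1: rhs fails.
  j=2: rhs fails.
  j=3: rhs fails.
  j=4: rhs holds; lhs holds on [1,3]. k = 3.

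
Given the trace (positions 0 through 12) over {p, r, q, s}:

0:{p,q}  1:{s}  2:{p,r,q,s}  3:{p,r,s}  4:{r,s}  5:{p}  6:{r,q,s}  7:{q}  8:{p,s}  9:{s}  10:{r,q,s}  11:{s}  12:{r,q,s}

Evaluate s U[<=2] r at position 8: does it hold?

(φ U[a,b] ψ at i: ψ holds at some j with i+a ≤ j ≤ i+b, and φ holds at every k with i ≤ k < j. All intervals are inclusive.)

Need some j in [8,10] with r, and s at every k in [8,j-1].
  j=8: r false.
  j=9: r false.
  j=10: r holds; s holds at every k in [8,9] → satisfied.

Yes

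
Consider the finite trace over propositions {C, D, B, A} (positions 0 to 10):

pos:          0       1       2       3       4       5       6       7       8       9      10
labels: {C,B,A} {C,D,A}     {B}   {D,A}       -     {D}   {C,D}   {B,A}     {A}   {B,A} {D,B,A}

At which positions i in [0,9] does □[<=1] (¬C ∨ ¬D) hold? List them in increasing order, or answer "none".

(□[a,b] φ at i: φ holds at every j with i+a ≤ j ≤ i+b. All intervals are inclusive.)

2, 3, 4, 7, 8, 9

Evaluate at each i in [0,9]:
  i=0: ✗ (fails at j=1)
  i=1: ✗ (fails at j=1)
  i=2: ✓ (all of [2,3])
  i=3: ✓ (all of [3,4])
  i=4: ✓ (all of [4,5])
  i=5: ✗ (fails at j=6)
  i=6: ✗ (fails at j=6)
  i=7: ✓ (all of [7,8])
  i=8: ✓ (all of [8,9])
  i=9: ✓ (all of [9,10])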